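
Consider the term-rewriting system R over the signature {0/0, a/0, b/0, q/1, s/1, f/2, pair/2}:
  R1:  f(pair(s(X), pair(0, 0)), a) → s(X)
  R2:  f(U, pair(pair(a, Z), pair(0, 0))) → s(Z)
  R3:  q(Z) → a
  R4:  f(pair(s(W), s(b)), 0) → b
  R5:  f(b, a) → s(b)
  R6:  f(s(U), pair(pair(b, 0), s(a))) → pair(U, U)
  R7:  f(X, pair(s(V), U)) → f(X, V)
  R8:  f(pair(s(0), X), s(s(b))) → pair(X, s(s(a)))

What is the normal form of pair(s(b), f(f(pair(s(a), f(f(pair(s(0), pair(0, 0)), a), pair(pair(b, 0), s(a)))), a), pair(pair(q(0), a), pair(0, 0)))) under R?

pair(s(b), s(a))

1. pair(s(b), f(f(pair(s(a), f(f(pair(s(0), pair(0, 0)), a), pair(pair(b, 0), s(a)))), a), pair(pair(q(0), a), pair(0, 0))))  →  pair(s(b), f(f(pair(s(a), f(s(0), pair(pair(b, 0), s(a)))), a), pair(pair(q(0), a), pair(0, 0))))   [R1 at 2.1.1.2.1]
2. pair(s(b), f(f(pair(s(a), f(s(0), pair(pair(b, 0), s(a)))), a), pair(pair(q(0), a), pair(0, 0))))  →  pair(s(b), f(f(pair(s(a), pair(0, 0)), a), pair(pair(q(0), a), pair(0, 0))))   [R6 at 2.1.1.2]
3. pair(s(b), f(f(pair(s(a), pair(0, 0)), a), pair(pair(q(0), a), pair(0, 0))))  →  pair(s(b), f(s(a), pair(pair(q(0), a), pair(0, 0))))   [R1 at 2.1]
4. pair(s(b), f(s(a), pair(pair(q(0), a), pair(0, 0))))  →  pair(s(b), f(s(a), pair(pair(a, a), pair(0, 0))))   [R3 at 2.2.1.1]
5. pair(s(b), f(s(a), pair(pair(a, a), pair(0, 0))))  →  pair(s(b), s(a))   [R2 at 2]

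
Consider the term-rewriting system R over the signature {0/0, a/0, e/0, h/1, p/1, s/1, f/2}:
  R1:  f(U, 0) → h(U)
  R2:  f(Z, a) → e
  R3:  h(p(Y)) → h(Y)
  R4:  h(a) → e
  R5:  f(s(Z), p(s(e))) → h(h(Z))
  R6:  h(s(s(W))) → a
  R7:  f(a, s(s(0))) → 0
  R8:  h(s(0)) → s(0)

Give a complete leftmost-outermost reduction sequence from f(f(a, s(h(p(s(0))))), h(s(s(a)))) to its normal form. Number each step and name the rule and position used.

e

1. f(f(a, s(h(p(s(0))))), h(s(s(a))))  →  f(f(a, s(h(s(0)))), h(s(s(a))))   [R3 at 1.2.1]
2. f(f(a, s(h(s(0)))), h(s(s(a))))  →  f(f(a, s(s(0))), h(s(s(a))))   [R8 at 1.2.1]
3. f(f(a, s(s(0))), h(s(s(a))))  →  f(0, h(s(s(a))))   [R7 at 1]
4. f(0, h(s(s(a))))  →  f(0, a)   [R6 at 2]
5. f(0, a)  →  e   [R2 at ε]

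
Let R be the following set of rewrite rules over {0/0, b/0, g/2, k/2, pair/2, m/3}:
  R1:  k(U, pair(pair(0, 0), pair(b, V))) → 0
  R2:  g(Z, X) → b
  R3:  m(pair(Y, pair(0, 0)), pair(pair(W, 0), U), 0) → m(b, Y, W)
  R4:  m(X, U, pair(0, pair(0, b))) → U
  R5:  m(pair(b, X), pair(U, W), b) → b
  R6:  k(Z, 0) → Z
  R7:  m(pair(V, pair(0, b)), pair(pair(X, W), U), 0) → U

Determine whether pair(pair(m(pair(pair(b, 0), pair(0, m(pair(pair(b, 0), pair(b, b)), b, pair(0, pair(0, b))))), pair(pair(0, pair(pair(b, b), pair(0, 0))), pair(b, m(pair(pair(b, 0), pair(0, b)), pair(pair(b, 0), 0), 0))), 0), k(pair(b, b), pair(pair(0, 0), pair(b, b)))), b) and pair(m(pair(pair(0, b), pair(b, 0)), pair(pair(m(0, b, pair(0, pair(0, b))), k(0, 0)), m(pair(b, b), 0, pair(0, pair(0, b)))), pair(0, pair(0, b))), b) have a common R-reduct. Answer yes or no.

Reduce t₁ = pair(pair(m(pair(pair(b, 0), pair(0, m(pair(pair(b, 0), pair(b, b)), b, pair(0, pair(0, b))))), pair(pair(0, pair(pair(b, b), pair(0, 0))), pair(b, m(pair(pair(b, 0), pair(0, b)), pair(pair(b, 0), 0), 0))), 0), k(pair(b, b), pair(pair(0, 0), pair(b, b)))), b):
1. pair(pair(m(pair(pair(b, 0), pair(0, m(pair(pair(b, 0), pair(b, b)), b, pair(0, pair(0, b))))), pair(pair(0, pair(pair(b, b), pair(0, 0))), pair(b, m(pair(pair(b, 0), pair(0, b)), pair(pair(b, 0), 0), 0))), 0), k(pair(b, b), pair(pair(0, 0), pair(b, b)))), b)  →  pair(pair(m(pair(pair(b, 0), pair(0, b)), pair(pair(0, pair(pair(b, b), pair(0, 0))), pair(b, m(pair(pair(b, 0), pair(0, b)), pair(pair(b, 0), 0), 0))), 0), k(pair(b, b), pair(pair(0, 0), pair(b, b)))), b)   [R4 at 1.1.1.2.2]
2. pair(pair(m(pair(pair(b, 0), pair(0, b)), pair(pair(0, pair(pair(b, b), pair(0, 0))), pair(b, m(pair(pair(b, 0), pair(0, b)), pair(pair(b, 0), 0), 0))), 0), k(pair(b, b), pair(pair(0, 0), pair(b, b)))), b)  →  pair(pair(pair(b, m(pair(pair(b, 0), pair(0, b)), pair(pair(b, 0), 0), 0)), k(pair(b, b), pair(pair(0, 0), pair(b, b)))), b)   [R7 at 1.1]
3. pair(pair(pair(b, m(pair(pair(b, 0), pair(0, b)), pair(pair(b, 0), 0), 0)), k(pair(b, b), pair(pair(0, 0), pair(b, b)))), b)  →  pair(pair(pair(b, 0), k(pair(b, b), pair(pair(0, 0), pair(b, b)))), b)   [R7 at 1.1.2]
4. pair(pair(pair(b, 0), k(pair(b, b), pair(pair(0, 0), pair(b, b)))), b)  →  pair(pair(pair(b, 0), 0), b)   [R1 at 1.2]

Reduce t₂ = pair(m(pair(pair(0, b), pair(b, 0)), pair(pair(m(0, b, pair(0, pair(0, b))), k(0, 0)), m(pair(b, b), 0, pair(0, pair(0, b)))), pair(0, pair(0, b))), b):
1. pair(m(pair(pair(0, b), pair(b, 0)), pair(pair(m(0, b, pair(0, pair(0, b))), k(0, 0)), m(pair(b, b), 0, pair(0, pair(0, b)))), pair(0, pair(0, b))), b)  →  pair(pair(pair(m(0, b, pair(0, pair(0, b))), k(0, 0)), m(pair(b, b), 0, pair(0, pair(0, b)))), b)   [R4 at 1]
2. pair(pair(pair(m(0, b, pair(0, pair(0, b))), k(0, 0)), m(pair(b, b), 0, pair(0, pair(0, b)))), b)  →  pair(pair(pair(b, k(0, 0)), m(pair(b, b), 0, pair(0, pair(0, b)))), b)   [R4 at 1.1.1]
3. pair(pair(pair(b, k(0, 0)), m(pair(b, b), 0, pair(0, pair(0, b)))), b)  →  pair(pair(pair(b, 0), m(pair(b, b), 0, pair(0, pair(0, b)))), b)   [R6 at 1.1.2]
4. pair(pair(pair(b, 0), m(pair(b, b), 0, pair(0, pair(0, b)))), b)  →  pair(pair(pair(b, 0), 0), b)   [R4 at 1.2]

yes — NF(t₁) = pair(pair(pair(b, 0), 0), b), NF(t₂) = pair(pair(pair(b, 0), 0), b)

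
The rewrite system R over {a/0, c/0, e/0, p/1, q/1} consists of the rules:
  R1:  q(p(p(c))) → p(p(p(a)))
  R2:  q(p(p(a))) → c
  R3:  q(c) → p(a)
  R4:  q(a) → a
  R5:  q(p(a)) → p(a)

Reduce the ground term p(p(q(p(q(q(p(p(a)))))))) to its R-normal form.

1. p(p(q(p(q(q(p(p(a))))))))  →  p(p(q(p(q(c)))))   [R2 at 1.1.1.1.1]
2. p(p(q(p(q(c)))))  →  p(p(q(p(p(a)))))   [R3 at 1.1.1.1]
3. p(p(q(p(p(a)))))  →  p(p(c))   [R2 at 1.1]

p(p(c))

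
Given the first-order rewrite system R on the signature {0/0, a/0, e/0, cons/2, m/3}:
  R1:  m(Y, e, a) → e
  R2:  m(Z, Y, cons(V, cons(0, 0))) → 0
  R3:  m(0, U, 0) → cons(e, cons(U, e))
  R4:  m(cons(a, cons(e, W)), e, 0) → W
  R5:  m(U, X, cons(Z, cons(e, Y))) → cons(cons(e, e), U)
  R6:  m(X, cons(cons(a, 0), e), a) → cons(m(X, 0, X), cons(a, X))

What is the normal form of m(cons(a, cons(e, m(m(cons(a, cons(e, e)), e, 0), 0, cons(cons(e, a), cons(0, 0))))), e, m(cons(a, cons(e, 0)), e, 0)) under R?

0

1. m(cons(a, cons(e, m(m(cons(a, cons(e, e)), e, 0), 0, cons(cons(e, a), cons(0, 0))))), e, m(cons(a, cons(e, 0)), e, 0))  →  m(cons(a, cons(e, 0)), e, m(cons(a, cons(e, 0)), e, 0))   [R2 at 1.2.2]
2. m(cons(a, cons(e, 0)), e, m(cons(a, cons(e, 0)), e, 0))  →  m(cons(a, cons(e, 0)), e, 0)   [R4 at 3]
3. m(cons(a, cons(e, 0)), e, 0)  →  0   [R4 at ε]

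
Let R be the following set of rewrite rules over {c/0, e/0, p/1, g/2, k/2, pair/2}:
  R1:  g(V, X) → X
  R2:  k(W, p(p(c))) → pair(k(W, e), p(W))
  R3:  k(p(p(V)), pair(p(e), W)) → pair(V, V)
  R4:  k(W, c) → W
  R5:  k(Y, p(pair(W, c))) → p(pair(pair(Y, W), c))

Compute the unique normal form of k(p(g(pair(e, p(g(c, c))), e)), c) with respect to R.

p(e)

1. k(p(g(pair(e, p(g(c, c))), e)), c)  →  p(g(pair(e, p(g(c, c))), e))   [R4 at ε]
2. p(g(pair(e, p(g(c, c))), e))  →  p(e)   [R1 at 1]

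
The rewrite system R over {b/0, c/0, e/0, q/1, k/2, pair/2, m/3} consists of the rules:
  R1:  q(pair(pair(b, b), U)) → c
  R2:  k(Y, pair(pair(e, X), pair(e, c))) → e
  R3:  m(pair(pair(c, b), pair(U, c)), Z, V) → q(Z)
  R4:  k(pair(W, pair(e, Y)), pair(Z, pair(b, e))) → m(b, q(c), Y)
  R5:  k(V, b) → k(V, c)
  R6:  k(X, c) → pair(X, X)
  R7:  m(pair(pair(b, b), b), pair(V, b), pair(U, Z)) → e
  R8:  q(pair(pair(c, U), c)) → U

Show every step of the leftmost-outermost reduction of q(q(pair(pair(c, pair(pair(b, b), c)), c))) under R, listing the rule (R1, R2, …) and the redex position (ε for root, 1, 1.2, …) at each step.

1. q(q(pair(pair(c, pair(pair(b, b), c)), c)))  →  q(pair(pair(b, b), c))   [R8 at 1]
2. q(pair(pair(b, b), c))  →  c   [R1 at ε]

c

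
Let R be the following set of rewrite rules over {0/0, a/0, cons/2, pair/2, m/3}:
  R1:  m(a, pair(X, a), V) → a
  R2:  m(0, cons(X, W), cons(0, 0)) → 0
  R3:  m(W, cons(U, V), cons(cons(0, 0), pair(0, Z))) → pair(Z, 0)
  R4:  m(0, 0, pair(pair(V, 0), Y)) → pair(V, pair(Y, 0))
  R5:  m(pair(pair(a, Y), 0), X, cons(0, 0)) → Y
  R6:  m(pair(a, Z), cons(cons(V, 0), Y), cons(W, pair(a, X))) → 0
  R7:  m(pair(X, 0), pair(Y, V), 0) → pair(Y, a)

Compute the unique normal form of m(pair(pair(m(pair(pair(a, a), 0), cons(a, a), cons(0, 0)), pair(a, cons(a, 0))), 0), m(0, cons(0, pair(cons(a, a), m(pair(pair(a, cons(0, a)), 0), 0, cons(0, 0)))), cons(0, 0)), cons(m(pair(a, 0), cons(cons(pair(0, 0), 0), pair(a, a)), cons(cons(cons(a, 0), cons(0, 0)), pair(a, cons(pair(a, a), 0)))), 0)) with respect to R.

pair(a, cons(a, 0))

1. m(pair(pair(m(pair(pair(a, a), 0), cons(a, a), cons(0, 0)), pair(a, cons(a, 0))), 0), m(0, cons(0, pair(cons(a, a), m(pair(pair(a, cons(0, a)), 0), 0, cons(0, 0)))), cons(0, 0)), cons(m(pair(a, 0), cons(cons(pair(0, 0), 0), pair(a, a)), cons(cons(cons(a, 0), cons(0, 0)), pair(a, cons(pair(a, a), 0)))), 0))  →  m(pair(pair(a, pair(a, cons(a, 0))), 0), m(0, cons(0, pair(cons(a, a), m(pair(pair(a, cons(0, a)), 0), 0, cons(0, 0)))), cons(0, 0)), cons(m(pair(a, 0), cons(cons(pair(0, 0), 0), pair(a, a)), cons(cons(cons(a, 0), cons(0, 0)), pair(a, cons(pair(a, a), 0)))), 0))   [R5 at 1.1.1]
2. m(pair(pair(a, pair(a, cons(a, 0))), 0), m(0, cons(0, pair(cons(a, a), m(pair(pair(a, cons(0, a)), 0), 0, cons(0, 0)))), cons(0, 0)), cons(m(pair(a, 0), cons(cons(pair(0, 0), 0), pair(a, a)), cons(cons(cons(a, 0), cons(0, 0)), pair(a, cons(pair(a, a), 0)))), 0))  →  m(pair(pair(a, pair(a, cons(a, 0))), 0), 0, cons(m(pair(a, 0), cons(cons(pair(0, 0), 0), pair(a, a)), cons(cons(cons(a, 0), cons(0, 0)), pair(a, cons(pair(a, a), 0)))), 0))   [R2 at 2]
3. m(pair(pair(a, pair(a, cons(a, 0))), 0), 0, cons(m(pair(a, 0), cons(cons(pair(0, 0), 0), pair(a, a)), cons(cons(cons(a, 0), cons(0, 0)), pair(a, cons(pair(a, a), 0)))), 0))  →  m(pair(pair(a, pair(a, cons(a, 0))), 0), 0, cons(0, 0))   [R6 at 3.1]
4. m(pair(pair(a, pair(a, cons(a, 0))), 0), 0, cons(0, 0))  →  pair(a, cons(a, 0))   [R5 at ε]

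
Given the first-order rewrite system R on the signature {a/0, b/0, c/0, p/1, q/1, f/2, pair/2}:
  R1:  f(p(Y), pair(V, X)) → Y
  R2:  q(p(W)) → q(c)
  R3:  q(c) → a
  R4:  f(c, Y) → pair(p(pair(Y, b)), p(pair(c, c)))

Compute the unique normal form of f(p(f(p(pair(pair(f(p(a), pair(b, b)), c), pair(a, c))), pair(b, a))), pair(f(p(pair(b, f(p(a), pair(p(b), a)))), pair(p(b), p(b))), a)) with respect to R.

pair(pair(a, c), pair(a, c))

1. f(p(f(p(pair(pair(f(p(a), pair(b, b)), c), pair(a, c))), pair(b, a))), pair(f(p(pair(b, f(p(a), pair(p(b), a)))), pair(p(b), p(b))), a))  →  f(p(pair(pair(f(p(a), pair(b, b)), c), pair(a, c))), pair(b, a))   [R1 at ε]
2. f(p(pair(pair(f(p(a), pair(b, b)), c), pair(a, c))), pair(b, a))  →  pair(pair(f(p(a), pair(b, b)), c), pair(a, c))   [R1 at ε]
3. pair(pair(f(p(a), pair(b, b)), c), pair(a, c))  →  pair(pair(a, c), pair(a, c))   [R1 at 1.1]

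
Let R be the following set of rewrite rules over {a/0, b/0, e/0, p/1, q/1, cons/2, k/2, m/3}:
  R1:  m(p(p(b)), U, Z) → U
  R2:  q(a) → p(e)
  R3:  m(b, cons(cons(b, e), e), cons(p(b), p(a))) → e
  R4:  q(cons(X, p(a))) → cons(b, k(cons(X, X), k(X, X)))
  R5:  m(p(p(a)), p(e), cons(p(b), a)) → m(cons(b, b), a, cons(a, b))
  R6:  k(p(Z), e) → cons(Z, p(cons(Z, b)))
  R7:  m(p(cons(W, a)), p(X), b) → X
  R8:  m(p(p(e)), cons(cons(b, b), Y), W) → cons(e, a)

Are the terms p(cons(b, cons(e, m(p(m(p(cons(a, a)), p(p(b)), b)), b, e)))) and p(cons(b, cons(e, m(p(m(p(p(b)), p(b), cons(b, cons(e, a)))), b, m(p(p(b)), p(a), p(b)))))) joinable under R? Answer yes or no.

Reduce t₁ = p(cons(b, cons(e, m(p(m(p(cons(a, a)), p(p(b)), b)), b, e)))):
1. p(cons(b, cons(e, m(p(m(p(cons(a, a)), p(p(b)), b)), b, e))))  →  p(cons(b, cons(e, m(p(p(b)), b, e))))   [R7 at 1.2.2.1.1]
2. p(cons(b, cons(e, m(p(p(b)), b, e))))  →  p(cons(b, cons(e, b)))   [R1 at 1.2.2]

Reduce t₂ = p(cons(b, cons(e, m(p(m(p(p(b)), p(b), cons(b, cons(e, a)))), b, m(p(p(b)), p(a), p(b)))))):
1. p(cons(b, cons(e, m(p(m(p(p(b)), p(b), cons(b, cons(e, a)))), b, m(p(p(b)), p(a), p(b))))))  →  p(cons(b, cons(e, m(p(p(b)), b, m(p(p(b)), p(a), p(b))))))   [R1 at 1.2.2.1.1]
2. p(cons(b, cons(e, m(p(p(b)), b, m(p(p(b)), p(a), p(b))))))  →  p(cons(b, cons(e, b)))   [R1 at 1.2.2]

yes — NF(t₁) = p(cons(b, cons(e, b))), NF(t₂) = p(cons(b, cons(e, b)))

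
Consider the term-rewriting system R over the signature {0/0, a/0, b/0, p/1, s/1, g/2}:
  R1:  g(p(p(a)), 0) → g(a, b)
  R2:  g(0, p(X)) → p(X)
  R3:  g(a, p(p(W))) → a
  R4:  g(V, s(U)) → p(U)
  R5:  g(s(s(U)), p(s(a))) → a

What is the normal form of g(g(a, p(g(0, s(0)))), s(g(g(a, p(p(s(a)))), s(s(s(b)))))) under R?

p(p(s(s(b))))

1. g(g(a, p(g(0, s(0)))), s(g(g(a, p(p(s(a)))), s(s(s(b))))))  →  p(g(g(a, p(p(s(a)))), s(s(s(b)))))   [R4 at ε]
2. p(g(g(a, p(p(s(a)))), s(s(s(b)))))  →  p(p(s(s(b))))   [R4 at 1]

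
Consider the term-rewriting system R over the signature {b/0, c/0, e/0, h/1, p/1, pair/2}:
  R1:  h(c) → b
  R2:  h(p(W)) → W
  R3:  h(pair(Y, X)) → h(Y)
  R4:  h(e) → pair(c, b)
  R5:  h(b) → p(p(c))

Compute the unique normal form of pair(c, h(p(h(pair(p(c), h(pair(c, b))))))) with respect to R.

1. pair(c, h(p(h(pair(p(c), h(pair(c, b)))))))  →  pair(c, h(pair(p(c), h(pair(c, b)))))   [R2 at 2]
2. pair(c, h(pair(p(c), h(pair(c, b)))))  →  pair(c, h(p(c)))   [R3 at 2]
3. pair(c, h(p(c)))  →  pair(c, c)   [R2 at 2]

pair(c, c)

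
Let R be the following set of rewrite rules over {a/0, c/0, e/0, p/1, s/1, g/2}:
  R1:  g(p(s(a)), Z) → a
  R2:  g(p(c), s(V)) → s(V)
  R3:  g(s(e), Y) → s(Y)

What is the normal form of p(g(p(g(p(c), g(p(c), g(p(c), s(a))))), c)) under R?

p(a)

1. p(g(p(g(p(c), g(p(c), g(p(c), s(a))))), c))  →  p(g(p(g(p(c), g(p(c), s(a)))), c))   [R2 at 1.1.1.2.2]
2. p(g(p(g(p(c), g(p(c), s(a)))), c))  →  p(g(p(g(p(c), s(a))), c))   [R2 at 1.1.1.2]
3. p(g(p(g(p(c), s(a))), c))  →  p(g(p(s(a)), c))   [R2 at 1.1.1]
4. p(g(p(s(a)), c))  →  p(a)   [R1 at 1]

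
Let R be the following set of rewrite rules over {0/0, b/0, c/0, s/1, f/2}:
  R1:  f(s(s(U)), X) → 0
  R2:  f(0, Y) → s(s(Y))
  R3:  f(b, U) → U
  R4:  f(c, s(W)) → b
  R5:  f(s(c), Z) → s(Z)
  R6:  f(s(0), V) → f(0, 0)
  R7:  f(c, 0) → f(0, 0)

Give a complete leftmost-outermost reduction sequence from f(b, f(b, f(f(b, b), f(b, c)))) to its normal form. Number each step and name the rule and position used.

1. f(b, f(b, f(f(b, b), f(b, c))))  →  f(b, f(f(b, b), f(b, c)))   [R3 at ε]
2. f(b, f(f(b, b), f(b, c)))  →  f(f(b, b), f(b, c))   [R3 at ε]
3. f(f(b, b), f(b, c))  →  f(b, f(b, c))   [R3 at 1]
4. f(b, f(b, c))  →  f(b, c)   [R3 at ε]
5. f(b, c)  →  c   [R3 at ε]

c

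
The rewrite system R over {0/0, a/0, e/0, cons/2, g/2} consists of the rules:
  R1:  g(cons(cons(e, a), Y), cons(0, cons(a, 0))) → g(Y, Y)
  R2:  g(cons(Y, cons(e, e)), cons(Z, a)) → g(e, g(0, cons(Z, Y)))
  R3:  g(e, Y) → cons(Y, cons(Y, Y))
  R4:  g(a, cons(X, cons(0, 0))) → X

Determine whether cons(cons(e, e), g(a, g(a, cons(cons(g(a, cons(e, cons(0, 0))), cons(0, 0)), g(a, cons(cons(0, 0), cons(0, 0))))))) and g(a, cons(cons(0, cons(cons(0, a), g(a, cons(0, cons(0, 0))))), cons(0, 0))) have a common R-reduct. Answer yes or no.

no — NF(t₁) = cons(cons(e, e), e), NF(t₂) = cons(0, cons(cons(0, a), 0))

Reduce t₁ = cons(cons(e, e), g(a, g(a, cons(cons(g(a, cons(e, cons(0, 0))), cons(0, 0)), g(a, cons(cons(0, 0), cons(0, 0))))))):
1. cons(cons(e, e), g(a, g(a, cons(cons(g(a, cons(e, cons(0, 0))), cons(0, 0)), g(a, cons(cons(0, 0), cons(0, 0)))))))  →  cons(cons(e, e), g(a, g(a, cons(cons(e, cons(0, 0)), g(a, cons(cons(0, 0), cons(0, 0)))))))   [R4 at 2.2.2.1.1]
2. cons(cons(e, e), g(a, g(a, cons(cons(e, cons(0, 0)), g(a, cons(cons(0, 0), cons(0, 0)))))))  →  cons(cons(e, e), g(a, g(a, cons(cons(e, cons(0, 0)), cons(0, 0)))))   [R4 at 2.2.2.2]
3. cons(cons(e, e), g(a, g(a, cons(cons(e, cons(0, 0)), cons(0, 0)))))  →  cons(cons(e, e), g(a, cons(e, cons(0, 0))))   [R4 at 2.2]
4. cons(cons(e, e), g(a, cons(e, cons(0, 0))))  →  cons(cons(e, e), e)   [R4 at 2]

Reduce t₂ = g(a, cons(cons(0, cons(cons(0, a), g(a, cons(0, cons(0, 0))))), cons(0, 0))):
1. g(a, cons(cons(0, cons(cons(0, a), g(a, cons(0, cons(0, 0))))), cons(0, 0)))  →  cons(0, cons(cons(0, a), g(a, cons(0, cons(0, 0)))))   [R4 at ε]
2. cons(0, cons(cons(0, a), g(a, cons(0, cons(0, 0)))))  →  cons(0, cons(cons(0, a), 0))   [R4 at 2.2]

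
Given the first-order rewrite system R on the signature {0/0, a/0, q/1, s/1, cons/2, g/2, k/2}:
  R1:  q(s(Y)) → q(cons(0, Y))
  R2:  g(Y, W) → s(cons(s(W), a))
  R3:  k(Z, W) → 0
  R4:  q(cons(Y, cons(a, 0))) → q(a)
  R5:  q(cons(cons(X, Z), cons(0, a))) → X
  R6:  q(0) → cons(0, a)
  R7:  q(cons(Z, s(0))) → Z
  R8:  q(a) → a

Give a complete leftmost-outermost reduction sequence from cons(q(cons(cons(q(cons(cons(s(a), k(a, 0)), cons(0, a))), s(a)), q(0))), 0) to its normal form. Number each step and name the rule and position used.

1. cons(q(cons(cons(q(cons(cons(s(a), k(a, 0)), cons(0, a))), s(a)), q(0))), 0)  →  cons(q(cons(cons(s(a), s(a)), q(0))), 0)   [R5 at 1.1.1.1]
2. cons(q(cons(cons(s(a), s(a)), q(0))), 0)  →  cons(q(cons(cons(s(a), s(a)), cons(0, a))), 0)   [R6 at 1.1.2]
3. cons(q(cons(cons(s(a), s(a)), cons(0, a))), 0)  →  cons(s(a), 0)   [R5 at 1]

cons(s(a), 0)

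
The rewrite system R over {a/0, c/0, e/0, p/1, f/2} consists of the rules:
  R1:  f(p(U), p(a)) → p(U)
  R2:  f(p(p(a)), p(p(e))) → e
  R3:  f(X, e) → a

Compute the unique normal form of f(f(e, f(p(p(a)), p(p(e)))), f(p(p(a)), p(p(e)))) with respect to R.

1. f(f(e, f(p(p(a)), p(p(e)))), f(p(p(a)), p(p(e))))  →  f(f(e, e), f(p(p(a)), p(p(e))))   [R2 at 1.2]
2. f(f(e, e), f(p(p(a)), p(p(e))))  →  f(a, f(p(p(a)), p(p(e))))   [R3 at 1]
3. f(a, f(p(p(a)), p(p(e))))  →  f(a, e)   [R2 at 2]
4. f(a, e)  →  a   [R3 at ε]

a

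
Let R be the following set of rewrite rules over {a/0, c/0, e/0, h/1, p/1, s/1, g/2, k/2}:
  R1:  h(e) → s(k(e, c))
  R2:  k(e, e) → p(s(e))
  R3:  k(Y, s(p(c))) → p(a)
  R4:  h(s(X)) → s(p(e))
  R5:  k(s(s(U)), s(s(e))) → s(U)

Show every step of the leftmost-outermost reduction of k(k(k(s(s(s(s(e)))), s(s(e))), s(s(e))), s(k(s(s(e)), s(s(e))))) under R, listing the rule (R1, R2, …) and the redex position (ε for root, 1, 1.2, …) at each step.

1. k(k(k(s(s(s(s(e)))), s(s(e))), s(s(e))), s(k(s(s(e)), s(s(e)))))  →  k(k(s(s(s(e))), s(s(e))), s(k(s(s(e)), s(s(e)))))   [R5 at 1.1]
2. k(k(s(s(s(e))), s(s(e))), s(k(s(s(e)), s(s(e)))))  →  k(s(s(e)), s(k(s(s(e)), s(s(e)))))   [R5 at 1]
3. k(s(s(e)), s(k(s(s(e)), s(s(e)))))  →  k(s(s(e)), s(s(e)))   [R5 at 2.1]
4. k(s(s(e)), s(s(e)))  →  s(e)   [R5 at ε]

s(e)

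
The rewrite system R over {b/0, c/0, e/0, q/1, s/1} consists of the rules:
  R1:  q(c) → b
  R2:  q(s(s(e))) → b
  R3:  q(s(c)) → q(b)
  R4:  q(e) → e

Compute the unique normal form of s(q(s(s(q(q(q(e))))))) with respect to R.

1. s(q(s(s(q(q(q(e)))))))  →  s(q(s(s(q(q(e))))))   [R4 at 1.1.1.1.1.1]
2. s(q(s(s(q(q(e))))))  →  s(q(s(s(q(e)))))   [R4 at 1.1.1.1.1]
3. s(q(s(s(q(e)))))  →  s(q(s(s(e))))   [R4 at 1.1.1.1]
4. s(q(s(s(e))))  →  s(b)   [R2 at 1]

s(b)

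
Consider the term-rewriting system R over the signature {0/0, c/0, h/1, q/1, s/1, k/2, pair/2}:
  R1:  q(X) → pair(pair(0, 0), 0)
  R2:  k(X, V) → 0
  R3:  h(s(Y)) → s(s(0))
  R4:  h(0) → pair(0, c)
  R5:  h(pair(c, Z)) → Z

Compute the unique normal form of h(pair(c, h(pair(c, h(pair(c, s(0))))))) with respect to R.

s(0)

1. h(pair(c, h(pair(c, h(pair(c, s(0)))))))  →  h(pair(c, h(pair(c, s(0)))))   [R5 at ε]
2. h(pair(c, h(pair(c, s(0)))))  →  h(pair(c, s(0)))   [R5 at ε]
3. h(pair(c, s(0)))  →  s(0)   [R5 at ε]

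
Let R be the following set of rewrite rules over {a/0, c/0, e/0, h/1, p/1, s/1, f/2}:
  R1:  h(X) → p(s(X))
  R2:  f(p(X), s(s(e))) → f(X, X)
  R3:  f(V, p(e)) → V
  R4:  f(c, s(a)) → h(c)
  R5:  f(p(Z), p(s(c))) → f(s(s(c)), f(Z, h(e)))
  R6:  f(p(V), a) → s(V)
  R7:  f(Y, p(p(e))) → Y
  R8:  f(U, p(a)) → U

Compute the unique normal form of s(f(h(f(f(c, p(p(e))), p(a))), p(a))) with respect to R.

1. s(f(h(f(f(c, p(p(e))), p(a))), p(a)))  →  s(h(f(f(c, p(p(e))), p(a))))   [R8 at 1]
2. s(h(f(f(c, p(p(e))), p(a))))  →  s(p(s(f(f(c, p(p(e))), p(a)))))   [R1 at 1]
3. s(p(s(f(f(c, p(p(e))), p(a)))))  →  s(p(s(f(c, p(p(e))))))   [R8 at 1.1.1]
4. s(p(s(f(c, p(p(e))))))  →  s(p(s(c)))   [R7 at 1.1.1]

s(p(s(c)))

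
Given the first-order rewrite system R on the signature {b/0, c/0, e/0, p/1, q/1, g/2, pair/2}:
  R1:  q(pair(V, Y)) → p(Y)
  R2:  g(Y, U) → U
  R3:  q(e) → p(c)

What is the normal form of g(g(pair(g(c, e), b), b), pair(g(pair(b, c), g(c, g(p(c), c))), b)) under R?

1. g(g(pair(g(c, e), b), b), pair(g(pair(b, c), g(c, g(p(c), c))), b))  →  pair(g(pair(b, c), g(c, g(p(c), c))), b)   [R2 at ε]
2. pair(g(pair(b, c), g(c, g(p(c), c))), b)  →  pair(g(c, g(p(c), c)), b)   [R2 at 1]
3. pair(g(c, g(p(c), c)), b)  →  pair(g(p(c), c), b)   [R2 at 1]
4. pair(g(p(c), c), b)  →  pair(c, b)   [R2 at 1]

pair(c, b)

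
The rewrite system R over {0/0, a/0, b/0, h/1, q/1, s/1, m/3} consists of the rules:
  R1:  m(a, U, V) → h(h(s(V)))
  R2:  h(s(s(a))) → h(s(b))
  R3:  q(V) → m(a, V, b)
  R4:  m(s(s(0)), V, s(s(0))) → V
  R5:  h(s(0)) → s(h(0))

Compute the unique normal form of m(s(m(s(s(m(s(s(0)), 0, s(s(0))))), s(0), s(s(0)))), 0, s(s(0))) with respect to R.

1. m(s(m(s(s(m(s(s(0)), 0, s(s(0))))), s(0), s(s(0)))), 0, s(s(0)))  →  m(s(m(s(s(0)), s(0), s(s(0)))), 0, s(s(0)))   [R4 at 1.1.1.1.1]
2. m(s(m(s(s(0)), s(0), s(s(0)))), 0, s(s(0)))  →  m(s(s(0)), 0, s(s(0)))   [R4 at 1.1]
3. m(s(s(0)), 0, s(s(0)))  →  0   [R4 at ε]

0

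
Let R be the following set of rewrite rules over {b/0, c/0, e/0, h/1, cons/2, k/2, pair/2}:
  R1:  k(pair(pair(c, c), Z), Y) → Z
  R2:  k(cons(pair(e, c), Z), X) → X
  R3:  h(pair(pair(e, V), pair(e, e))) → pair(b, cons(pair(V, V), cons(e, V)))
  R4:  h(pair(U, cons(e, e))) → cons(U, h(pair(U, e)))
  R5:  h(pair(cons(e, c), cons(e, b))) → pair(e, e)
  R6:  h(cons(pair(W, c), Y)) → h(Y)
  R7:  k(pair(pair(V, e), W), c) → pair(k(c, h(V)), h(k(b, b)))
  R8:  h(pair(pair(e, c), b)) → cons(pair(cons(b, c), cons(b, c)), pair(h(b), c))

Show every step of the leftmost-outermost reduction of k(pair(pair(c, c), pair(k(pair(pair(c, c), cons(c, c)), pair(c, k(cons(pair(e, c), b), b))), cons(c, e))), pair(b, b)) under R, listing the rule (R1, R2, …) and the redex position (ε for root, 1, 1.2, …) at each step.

1. k(pair(pair(c, c), pair(k(pair(pair(c, c), cons(c, c)), pair(c, k(cons(pair(e, c), b), b))), cons(c, e))), pair(b, b))  →  pair(k(pair(pair(c, c), cons(c, c)), pair(c, k(cons(pair(e, c), b), b))), cons(c, e))   [R1 at ε]
2. pair(k(pair(pair(c, c), cons(c, c)), pair(c, k(cons(pair(e, c), b), b))), cons(c, e))  →  pair(cons(c, c), cons(c, e))   [R1 at 1]

pair(cons(c, c), cons(c, e))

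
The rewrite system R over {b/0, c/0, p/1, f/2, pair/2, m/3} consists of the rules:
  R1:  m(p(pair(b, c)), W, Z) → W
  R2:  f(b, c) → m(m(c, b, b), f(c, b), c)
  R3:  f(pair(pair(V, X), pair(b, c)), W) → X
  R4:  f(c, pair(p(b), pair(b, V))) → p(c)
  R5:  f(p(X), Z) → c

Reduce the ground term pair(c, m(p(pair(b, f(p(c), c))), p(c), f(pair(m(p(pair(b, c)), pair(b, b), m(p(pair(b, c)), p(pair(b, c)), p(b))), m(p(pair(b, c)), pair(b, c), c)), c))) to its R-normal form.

pair(c, p(c))

1. pair(c, m(p(pair(b, f(p(c), c))), p(c), f(pair(m(p(pair(b, c)), pair(b, b), m(p(pair(b, c)), p(pair(b, c)), p(b))), m(p(pair(b, c)), pair(b, c), c)), c)))  →  pair(c, m(p(pair(b, c)), p(c), f(pair(m(p(pair(b, c)), pair(b, b), m(p(pair(b, c)), p(pair(b, c)), p(b))), m(p(pair(b, c)), pair(b, c), c)), c)))   [R5 at 2.1.1.2]
2. pair(c, m(p(pair(b, c)), p(c), f(pair(m(p(pair(b, c)), pair(b, b), m(p(pair(b, c)), p(pair(b, c)), p(b))), m(p(pair(b, c)), pair(b, c), c)), c)))  →  pair(c, p(c))   [R1 at 2]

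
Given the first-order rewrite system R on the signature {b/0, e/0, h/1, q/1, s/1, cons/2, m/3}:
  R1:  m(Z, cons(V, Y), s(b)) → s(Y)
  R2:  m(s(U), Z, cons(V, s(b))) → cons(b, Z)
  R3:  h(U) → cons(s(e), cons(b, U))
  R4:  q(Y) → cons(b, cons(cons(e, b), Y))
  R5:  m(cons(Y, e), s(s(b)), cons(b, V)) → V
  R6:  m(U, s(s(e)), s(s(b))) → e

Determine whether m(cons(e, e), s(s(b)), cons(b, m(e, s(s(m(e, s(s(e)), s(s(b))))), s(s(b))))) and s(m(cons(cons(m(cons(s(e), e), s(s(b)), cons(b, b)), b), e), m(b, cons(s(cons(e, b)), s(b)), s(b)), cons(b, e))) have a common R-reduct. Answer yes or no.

Reduce t₁ = m(cons(e, e), s(s(b)), cons(b, m(e, s(s(m(e, s(s(e)), s(s(b))))), s(s(b))))):
1. m(cons(e, e), s(s(b)), cons(b, m(e, s(s(m(e, s(s(e)), s(s(b))))), s(s(b)))))  →  m(e, s(s(m(e, s(s(e)), s(s(b))))), s(s(b)))   [R5 at ε]
2. m(e, s(s(m(e, s(s(e)), s(s(b))))), s(s(b)))  →  m(e, s(s(e)), s(s(b)))   [R6 at 2.1.1]
3. m(e, s(s(e)), s(s(b)))  →  e   [R6 at ε]

Reduce t₂ = s(m(cons(cons(m(cons(s(e), e), s(s(b)), cons(b, b)), b), e), m(b, cons(s(cons(e, b)), s(b)), s(b)), cons(b, e))):
1. s(m(cons(cons(m(cons(s(e), e), s(s(b)), cons(b, b)), b), e), m(b, cons(s(cons(e, b)), s(b)), s(b)), cons(b, e)))  →  s(m(cons(cons(b, b), e), m(b, cons(s(cons(e, b)), s(b)), s(b)), cons(b, e)))   [R5 at 1.1.1.1]
2. s(m(cons(cons(b, b), e), m(b, cons(s(cons(e, b)), s(b)), s(b)), cons(b, e)))  →  s(m(cons(cons(b, b), e), s(s(b)), cons(b, e)))   [R1 at 1.2]
3. s(m(cons(cons(b, b), e), s(s(b)), cons(b, e)))  →  s(e)   [R5 at 1]

no — NF(t₁) = e, NF(t₂) = s(e)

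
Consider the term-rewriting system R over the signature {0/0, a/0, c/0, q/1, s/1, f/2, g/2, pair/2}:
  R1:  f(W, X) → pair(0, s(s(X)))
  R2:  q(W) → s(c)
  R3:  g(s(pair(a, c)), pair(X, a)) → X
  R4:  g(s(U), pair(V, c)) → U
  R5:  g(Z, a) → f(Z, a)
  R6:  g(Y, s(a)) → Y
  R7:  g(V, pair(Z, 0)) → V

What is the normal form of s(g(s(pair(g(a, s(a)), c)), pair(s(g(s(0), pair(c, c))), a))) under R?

s(s(0))

1. s(g(s(pair(g(a, s(a)), c)), pair(s(g(s(0), pair(c, c))), a)))  →  s(g(s(pair(a, c)), pair(s(g(s(0), pair(c, c))), a)))   [R6 at 1.1.1.1]
2. s(g(s(pair(a, c)), pair(s(g(s(0), pair(c, c))), a)))  →  s(s(g(s(0), pair(c, c))))   [R3 at 1]
3. s(s(g(s(0), pair(c, c))))  →  s(s(0))   [R4 at 1.1]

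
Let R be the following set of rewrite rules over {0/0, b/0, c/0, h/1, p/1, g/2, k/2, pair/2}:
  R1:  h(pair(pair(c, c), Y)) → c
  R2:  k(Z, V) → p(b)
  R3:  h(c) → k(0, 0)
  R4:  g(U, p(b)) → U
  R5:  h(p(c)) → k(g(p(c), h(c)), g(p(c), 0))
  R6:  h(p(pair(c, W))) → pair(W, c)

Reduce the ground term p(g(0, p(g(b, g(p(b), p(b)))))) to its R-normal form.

1. p(g(0, p(g(b, g(p(b), p(b))))))  →  p(g(0, p(g(b, p(b)))))   [R4 at 1.2.1.2]
2. p(g(0, p(g(b, p(b)))))  →  p(g(0, p(b)))   [R4 at 1.2.1]
3. p(g(0, p(b)))  →  p(0)   [R4 at 1]

p(0)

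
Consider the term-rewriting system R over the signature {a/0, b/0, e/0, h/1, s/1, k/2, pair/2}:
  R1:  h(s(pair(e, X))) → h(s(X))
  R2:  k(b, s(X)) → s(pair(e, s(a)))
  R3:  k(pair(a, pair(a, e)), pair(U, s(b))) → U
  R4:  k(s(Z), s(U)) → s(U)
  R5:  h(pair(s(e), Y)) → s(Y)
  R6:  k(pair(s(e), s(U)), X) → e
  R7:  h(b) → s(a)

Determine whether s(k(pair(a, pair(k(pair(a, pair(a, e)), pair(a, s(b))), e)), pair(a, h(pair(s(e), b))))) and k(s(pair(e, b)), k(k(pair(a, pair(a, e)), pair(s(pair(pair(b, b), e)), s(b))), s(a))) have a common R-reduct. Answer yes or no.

Reduce t₁ = s(k(pair(a, pair(k(pair(a, pair(a, e)), pair(a, s(b))), e)), pair(a, h(pair(s(e), b))))):
1. s(k(pair(a, pair(k(pair(a, pair(a, e)), pair(a, s(b))), e)), pair(a, h(pair(s(e), b)))))  →  s(k(pair(a, pair(a, e)), pair(a, h(pair(s(e), b)))))   [R3 at 1.1.2.1]
2. s(k(pair(a, pair(a, e)), pair(a, h(pair(s(e), b)))))  →  s(k(pair(a, pair(a, e)), pair(a, s(b))))   [R5 at 1.2.2]
3. s(k(pair(a, pair(a, e)), pair(a, s(b))))  →  s(a)   [R3 at 1]

Reduce t₂ = k(s(pair(e, b)), k(k(pair(a, pair(a, e)), pair(s(pair(pair(b, b), e)), s(b))), s(a))):
1. k(s(pair(e, b)), k(k(pair(a, pair(a, e)), pair(s(pair(pair(b, b), e)), s(b))), s(a)))  →  k(s(pair(e, b)), k(s(pair(pair(b, b), e)), s(a)))   [R3 at 2.1]
2. k(s(pair(e, b)), k(s(pair(pair(b, b), e)), s(a)))  →  k(s(pair(e, b)), s(a))   [R4 at 2]
3. k(s(pair(e, b)), s(a))  →  s(a)   [R4 at ε]

yes — NF(t₁) = s(a), NF(t₂) = s(a)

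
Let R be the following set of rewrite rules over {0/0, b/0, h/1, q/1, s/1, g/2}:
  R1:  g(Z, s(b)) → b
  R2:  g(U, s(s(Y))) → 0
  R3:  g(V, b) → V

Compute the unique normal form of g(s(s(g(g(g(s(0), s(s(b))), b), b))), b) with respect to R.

s(s(0))

1. g(s(s(g(g(g(s(0), s(s(b))), b), b))), b)  →  s(s(g(g(g(s(0), s(s(b))), b), b)))   [R3 at ε]
2. s(s(g(g(g(s(0), s(s(b))), b), b)))  →  s(s(g(g(s(0), s(s(b))), b)))   [R3 at 1.1]
3. s(s(g(g(s(0), s(s(b))), b)))  →  s(s(g(s(0), s(s(b)))))   [R3 at 1.1]
4. s(s(g(s(0), s(s(b)))))  →  s(s(0))   [R2 at 1.1]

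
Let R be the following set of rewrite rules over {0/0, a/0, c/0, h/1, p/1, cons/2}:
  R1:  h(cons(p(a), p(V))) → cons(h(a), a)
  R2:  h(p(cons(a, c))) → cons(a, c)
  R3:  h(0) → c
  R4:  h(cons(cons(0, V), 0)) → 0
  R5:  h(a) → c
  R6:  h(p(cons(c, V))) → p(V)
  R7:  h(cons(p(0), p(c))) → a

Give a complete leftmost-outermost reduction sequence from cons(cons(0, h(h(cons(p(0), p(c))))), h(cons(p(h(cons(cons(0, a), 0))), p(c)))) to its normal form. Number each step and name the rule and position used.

cons(cons(0, c), a)

1. cons(cons(0, h(h(cons(p(0), p(c))))), h(cons(p(h(cons(cons(0, a), 0))), p(c))))  →  cons(cons(0, h(a)), h(cons(p(h(cons(cons(0, a), 0))), p(c))))   [R7 at 1.2.1]
2. cons(cons(0, h(a)), h(cons(p(h(cons(cons(0, a), 0))), p(c))))  →  cons(cons(0, c), h(cons(p(h(cons(cons(0, a), 0))), p(c))))   [R5 at 1.2]
3. cons(cons(0, c), h(cons(p(h(cons(cons(0, a), 0))), p(c))))  →  cons(cons(0, c), h(cons(p(0), p(c))))   [R4 at 2.1.1.1]
4. cons(cons(0, c), h(cons(p(0), p(c))))  →  cons(cons(0, c), a)   [R7 at 2]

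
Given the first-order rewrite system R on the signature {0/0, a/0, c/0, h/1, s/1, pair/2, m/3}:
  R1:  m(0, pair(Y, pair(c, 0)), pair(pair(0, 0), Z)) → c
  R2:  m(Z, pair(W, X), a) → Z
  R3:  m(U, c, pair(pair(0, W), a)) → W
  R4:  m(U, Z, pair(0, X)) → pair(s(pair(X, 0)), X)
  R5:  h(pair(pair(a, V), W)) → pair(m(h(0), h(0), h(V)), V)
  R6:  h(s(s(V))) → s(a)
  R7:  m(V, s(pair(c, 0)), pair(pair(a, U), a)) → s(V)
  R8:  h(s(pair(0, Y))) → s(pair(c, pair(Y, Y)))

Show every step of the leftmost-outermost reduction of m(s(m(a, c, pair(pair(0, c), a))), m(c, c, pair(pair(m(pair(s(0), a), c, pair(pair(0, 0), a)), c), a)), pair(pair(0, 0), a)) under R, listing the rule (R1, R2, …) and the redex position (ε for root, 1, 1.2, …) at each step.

0

1. m(s(m(a, c, pair(pair(0, c), a))), m(c, c, pair(pair(m(pair(s(0), a), c, pair(pair(0, 0), a)), c), a)), pair(pair(0, 0), a))  →  m(s(c), m(c, c, pair(pair(m(pair(s(0), a), c, pair(pair(0, 0), a)), c), a)), pair(pair(0, 0), a))   [R3 at 1.1]
2. m(s(c), m(c, c, pair(pair(m(pair(s(0), a), c, pair(pair(0, 0), a)), c), a)), pair(pair(0, 0), a))  →  m(s(c), m(c, c, pair(pair(0, c), a)), pair(pair(0, 0), a))   [R3 at 2.3.1.1]
3. m(s(c), m(c, c, pair(pair(0, c), a)), pair(pair(0, 0), a))  →  m(s(c), c, pair(pair(0, 0), a))   [R3 at 2]
4. m(s(c), c, pair(pair(0, 0), a))  →  0   [R3 at ε]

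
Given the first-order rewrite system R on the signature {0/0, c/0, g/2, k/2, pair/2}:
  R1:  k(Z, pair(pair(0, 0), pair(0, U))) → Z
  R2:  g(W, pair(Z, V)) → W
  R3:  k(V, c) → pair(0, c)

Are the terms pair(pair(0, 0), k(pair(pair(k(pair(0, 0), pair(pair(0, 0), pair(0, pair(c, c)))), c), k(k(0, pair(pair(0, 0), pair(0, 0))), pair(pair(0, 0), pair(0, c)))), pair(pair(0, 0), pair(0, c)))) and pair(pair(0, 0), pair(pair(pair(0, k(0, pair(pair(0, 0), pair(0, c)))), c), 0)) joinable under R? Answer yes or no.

yes — NF(t₁) = pair(pair(0, 0), pair(pair(pair(0, 0), c), 0)), NF(t₂) = pair(pair(0, 0), pair(pair(pair(0, 0), c), 0))

Reduce t₁ = pair(pair(0, 0), k(pair(pair(k(pair(0, 0), pair(pair(0, 0), pair(0, pair(c, c)))), c), k(k(0, pair(pair(0, 0), pair(0, 0))), pair(pair(0, 0), pair(0, c)))), pair(pair(0, 0), pair(0, c)))):
1. pair(pair(0, 0), k(pair(pair(k(pair(0, 0), pair(pair(0, 0), pair(0, pair(c, c)))), c), k(k(0, pair(pair(0, 0), pair(0, 0))), pair(pair(0, 0), pair(0, c)))), pair(pair(0, 0), pair(0, c))))  →  pair(pair(0, 0), pair(pair(k(pair(0, 0), pair(pair(0, 0), pair(0, pair(c, c)))), c), k(k(0, pair(pair(0, 0), pair(0, 0))), pair(pair(0, 0), pair(0, c)))))   [R1 at 2]
2. pair(pair(0, 0), pair(pair(k(pair(0, 0), pair(pair(0, 0), pair(0, pair(c, c)))), c), k(k(0, pair(pair(0, 0), pair(0, 0))), pair(pair(0, 0), pair(0, c)))))  →  pair(pair(0, 0), pair(pair(pair(0, 0), c), k(k(0, pair(pair(0, 0), pair(0, 0))), pair(pair(0, 0), pair(0, c)))))   [R1 at 2.1.1]
3. pair(pair(0, 0), pair(pair(pair(0, 0), c), k(k(0, pair(pair(0, 0), pair(0, 0))), pair(pair(0, 0), pair(0, c)))))  →  pair(pair(0, 0), pair(pair(pair(0, 0), c), k(0, pair(pair(0, 0), pair(0, 0)))))   [R1 at 2.2]
4. pair(pair(0, 0), pair(pair(pair(0, 0), c), k(0, pair(pair(0, 0), pair(0, 0)))))  →  pair(pair(0, 0), pair(pair(pair(0, 0), c), 0))   [R1 at 2.2]

Reduce t₂ = pair(pair(0, 0), pair(pair(pair(0, k(0, pair(pair(0, 0), pair(0, c)))), c), 0)):
1. pair(pair(0, 0), pair(pair(pair(0, k(0, pair(pair(0, 0), pair(0, c)))), c), 0))  →  pair(pair(0, 0), pair(pair(pair(0, 0), c), 0))   [R1 at 2.1.1.2]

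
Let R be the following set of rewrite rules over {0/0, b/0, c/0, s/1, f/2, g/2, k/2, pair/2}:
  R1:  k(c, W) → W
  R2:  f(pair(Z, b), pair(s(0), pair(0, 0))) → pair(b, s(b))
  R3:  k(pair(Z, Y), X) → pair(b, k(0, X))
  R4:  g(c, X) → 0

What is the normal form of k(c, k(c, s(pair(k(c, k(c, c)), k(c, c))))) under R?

s(pair(c, c))

1. k(c, k(c, s(pair(k(c, k(c, c)), k(c, c)))))  →  k(c, s(pair(k(c, k(c, c)), k(c, c))))   [R1 at ε]
2. k(c, s(pair(k(c, k(c, c)), k(c, c))))  →  s(pair(k(c, k(c, c)), k(c, c)))   [R1 at ε]
3. s(pair(k(c, k(c, c)), k(c, c)))  →  s(pair(k(c, c), k(c, c)))   [R1 at 1.1]
4. s(pair(k(c, c), k(c, c)))  →  s(pair(c, k(c, c)))   [R1 at 1.1]
5. s(pair(c, k(c, c)))  →  s(pair(c, c))   [R1 at 1.2]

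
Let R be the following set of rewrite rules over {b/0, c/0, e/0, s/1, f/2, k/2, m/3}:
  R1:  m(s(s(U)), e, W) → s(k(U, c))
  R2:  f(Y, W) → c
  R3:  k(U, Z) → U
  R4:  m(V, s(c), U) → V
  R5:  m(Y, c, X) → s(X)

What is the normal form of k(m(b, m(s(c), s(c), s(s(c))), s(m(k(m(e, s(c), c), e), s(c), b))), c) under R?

1. k(m(b, m(s(c), s(c), s(s(c))), s(m(k(m(e, s(c), c), e), s(c), b))), c)  →  m(b, m(s(c), s(c), s(s(c))), s(m(k(m(e, s(c), c), e), s(c), b)))   [R3 at ε]
2. m(b, m(s(c), s(c), s(s(c))), s(m(k(m(e, s(c), c), e), s(c), b)))  →  m(b, s(c), s(m(k(m(e, s(c), c), e), s(c), b)))   [R4 at 2]
3. m(b, s(c), s(m(k(m(e, s(c), c), e), s(c), b)))  →  b   [R4 at ε]

b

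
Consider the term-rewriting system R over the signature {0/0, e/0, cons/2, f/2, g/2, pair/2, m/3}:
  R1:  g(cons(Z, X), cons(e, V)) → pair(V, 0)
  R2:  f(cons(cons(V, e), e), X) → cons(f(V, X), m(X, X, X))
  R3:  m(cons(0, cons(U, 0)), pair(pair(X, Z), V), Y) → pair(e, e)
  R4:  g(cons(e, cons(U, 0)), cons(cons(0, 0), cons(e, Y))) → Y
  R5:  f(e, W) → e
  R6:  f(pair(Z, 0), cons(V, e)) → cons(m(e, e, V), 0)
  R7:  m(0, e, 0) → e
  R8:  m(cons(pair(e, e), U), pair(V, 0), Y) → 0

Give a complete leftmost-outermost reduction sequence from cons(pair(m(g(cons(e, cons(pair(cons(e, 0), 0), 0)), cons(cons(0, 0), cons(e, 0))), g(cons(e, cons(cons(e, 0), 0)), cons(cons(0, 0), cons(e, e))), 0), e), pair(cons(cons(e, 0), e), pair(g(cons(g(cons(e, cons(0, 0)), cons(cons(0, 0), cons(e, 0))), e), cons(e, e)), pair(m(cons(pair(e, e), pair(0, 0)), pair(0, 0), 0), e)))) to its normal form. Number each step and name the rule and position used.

cons(pair(e, e), pair(cons(cons(e, 0), e), pair(pair(e, 0), pair(0, e))))

1. cons(pair(m(g(cons(e, cons(pair(cons(e, 0), 0), 0)), cons(cons(0, 0), cons(e, 0))), g(cons(e, cons(cons(e, 0), 0)), cons(cons(0, 0), cons(e, e))), 0), e), pair(cons(cons(e, 0), e), pair(g(cons(g(cons(e, cons(0, 0)), cons(cons(0, 0), cons(e, 0))), e), cons(e, e)), pair(m(cons(pair(e, e), pair(0, 0)), pair(0, 0), 0), e))))  →  cons(pair(m(0, g(cons(e, cons(cons(e, 0), 0)), cons(cons(0, 0), cons(e, e))), 0), e), pair(cons(cons(e, 0), e), pair(g(cons(g(cons(e, cons(0, 0)), cons(cons(0, 0), cons(e, 0))), e), cons(e, e)), pair(m(cons(pair(e, e), pair(0, 0)), pair(0, 0), 0), e))))   [R4 at 1.1.1]
2. cons(pair(m(0, g(cons(e, cons(cons(e, 0), 0)), cons(cons(0, 0), cons(e, e))), 0), e), pair(cons(cons(e, 0), e), pair(g(cons(g(cons(e, cons(0, 0)), cons(cons(0, 0), cons(e, 0))), e), cons(e, e)), pair(m(cons(pair(e, e), pair(0, 0)), pair(0, 0), 0), e))))  →  cons(pair(m(0, e, 0), e), pair(cons(cons(e, 0), e), pair(g(cons(g(cons(e, cons(0, 0)), cons(cons(0, 0), cons(e, 0))), e), cons(e, e)), pair(m(cons(pair(e, e), pair(0, 0)), pair(0, 0), 0), e))))   [R4 at 1.1.2]
3. cons(pair(m(0, e, 0), e), pair(cons(cons(e, 0), e), pair(g(cons(g(cons(e, cons(0, 0)), cons(cons(0, 0), cons(e, 0))), e), cons(e, e)), pair(m(cons(pair(e, e), pair(0, 0)), pair(0, 0), 0), e))))  →  cons(pair(e, e), pair(cons(cons(e, 0), e), pair(g(cons(g(cons(e, cons(0, 0)), cons(cons(0, 0), cons(e, 0))), e), cons(e, e)), pair(m(cons(pair(e, e), pair(0, 0)), pair(0, 0), 0), e))))   [R7 at 1.1]
4. cons(pair(e, e), pair(cons(cons(e, 0), e), pair(g(cons(g(cons(e, cons(0, 0)), cons(cons(0, 0), cons(e, 0))), e), cons(e, e)), pair(m(cons(pair(e, e), pair(0, 0)), pair(0, 0), 0), e))))  →  cons(pair(e, e), pair(cons(cons(e, 0), e), pair(pair(e, 0), pair(m(cons(pair(e, e), pair(0, 0)), pair(0, 0), 0), e))))   [R1 at 2.2.1]
5. cons(pair(e, e), pair(cons(cons(e, 0), e), pair(pair(e, 0), pair(m(cons(pair(e, e), pair(0, 0)), pair(0, 0), 0), e))))  →  cons(pair(e, e), pair(cons(cons(e, 0), e), pair(pair(e, 0), pair(0, e))))   [R8 at 2.2.2.1]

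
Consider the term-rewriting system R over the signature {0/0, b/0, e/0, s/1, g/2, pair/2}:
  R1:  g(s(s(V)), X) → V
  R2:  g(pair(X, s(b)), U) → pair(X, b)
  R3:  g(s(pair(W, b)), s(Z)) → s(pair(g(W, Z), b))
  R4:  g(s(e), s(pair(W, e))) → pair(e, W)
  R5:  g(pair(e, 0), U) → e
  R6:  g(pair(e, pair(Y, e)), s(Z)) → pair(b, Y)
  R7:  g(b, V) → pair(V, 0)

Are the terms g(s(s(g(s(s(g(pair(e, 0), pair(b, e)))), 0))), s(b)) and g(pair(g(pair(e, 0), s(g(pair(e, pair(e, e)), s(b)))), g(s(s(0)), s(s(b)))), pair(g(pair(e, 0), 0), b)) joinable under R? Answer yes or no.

Reduce t₁ = g(s(s(g(s(s(g(pair(e, 0), pair(b, e)))), 0))), s(b)):
1. g(s(s(g(s(s(g(pair(e, 0), pair(b, e)))), 0))), s(b))  →  g(s(s(g(pair(e, 0), pair(b, e)))), 0)   [R1 at ε]
2. g(s(s(g(pair(e, 0), pair(b, e)))), 0)  →  g(pair(e, 0), pair(b, e))   [R1 at ε]
3. g(pair(e, 0), pair(b, e))  →  e   [R5 at ε]

Reduce t₂ = g(pair(g(pair(e, 0), s(g(pair(e, pair(e, e)), s(b)))), g(s(s(0)), s(s(b)))), pair(g(pair(e, 0), 0), b)):
1. g(pair(g(pair(e, 0), s(g(pair(e, pair(e, e)), s(b)))), g(s(s(0)), s(s(b)))), pair(g(pair(e, 0), 0), b))  →  g(pair(e, g(s(s(0)), s(s(b)))), pair(g(pair(e, 0), 0), b))   [R5 at 1.1]
2. g(pair(e, g(s(s(0)), s(s(b)))), pair(g(pair(e, 0), 0), b))  →  g(pair(e, 0), pair(g(pair(e, 0), 0), b))   [R1 at 1.2]
3. g(pair(e, 0), pair(g(pair(e, 0), 0), b))  →  e   [R5 at ε]

yes — NF(t₁) = e, NF(t₂) = e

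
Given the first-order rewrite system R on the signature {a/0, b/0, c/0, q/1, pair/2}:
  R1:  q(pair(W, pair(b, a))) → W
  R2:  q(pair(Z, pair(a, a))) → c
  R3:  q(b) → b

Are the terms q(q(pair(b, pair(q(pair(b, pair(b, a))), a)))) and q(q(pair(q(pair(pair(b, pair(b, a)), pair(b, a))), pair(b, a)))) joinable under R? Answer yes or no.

yes — NF(t₁) = b, NF(t₂) = b

Reduce t₁ = q(q(pair(b, pair(q(pair(b, pair(b, a))), a)))):
1. q(q(pair(b, pair(q(pair(b, pair(b, a))), a))))  →  q(q(pair(b, pair(b, a))))   [R1 at 1.1.2.1]
2. q(q(pair(b, pair(b, a))))  →  q(b)   [R1 at 1]
3. q(b)  →  b   [R3 at ε]

Reduce t₂ = q(q(pair(q(pair(pair(b, pair(b, a)), pair(b, a))), pair(b, a)))):
1. q(q(pair(q(pair(pair(b, pair(b, a)), pair(b, a))), pair(b, a))))  →  q(q(pair(pair(b, pair(b, a)), pair(b, a))))   [R1 at 1]
2. q(q(pair(pair(b, pair(b, a)), pair(b, a))))  →  q(pair(b, pair(b, a)))   [R1 at 1]
3. q(pair(b, pair(b, a)))  →  b   [R1 at ε]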